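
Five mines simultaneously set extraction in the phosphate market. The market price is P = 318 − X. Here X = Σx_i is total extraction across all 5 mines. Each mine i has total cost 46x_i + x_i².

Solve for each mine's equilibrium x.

34

A representative mine's profit is π_i = x_i(318 − X) − 46x_i − x_i², with X = x_i + Σ_{j≠i} x_j.
First-order condition: 272 − 4x_i − Σ_{j≠i} x_j = 0.
With identical mines, set every x_j = x: then 272 − 4x − 4x = 0, i.e. x = 272/8 = 34.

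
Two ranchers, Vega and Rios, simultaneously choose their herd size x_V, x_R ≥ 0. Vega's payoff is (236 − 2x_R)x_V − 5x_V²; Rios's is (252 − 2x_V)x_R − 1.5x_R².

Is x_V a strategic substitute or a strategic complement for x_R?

Expanding Vega's payoff: 236x_V − 2x_Rx_V − 5x_V².
∂π/∂x_V = 236 − 2x_R − 10x_V = 0, so x_V = 23.6 − 0.2x_R.
The best-response slope dx_V/dx_R = −0.2 < 0: the reaction function is downward-sloping, so the choices are strategic substitutes.

strategic substitutes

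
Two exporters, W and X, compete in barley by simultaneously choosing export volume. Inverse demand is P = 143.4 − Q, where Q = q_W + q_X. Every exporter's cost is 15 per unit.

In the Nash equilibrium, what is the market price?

57.8

Exporter W's profit: π = q_W(143.4 − (q_W + q_X)) − 15q_W.
∂π/∂q_W = 128.4 − 2q_W − q_X = 0, so q_W = 64.2 − 0.5q_X.
By symmetry q_X = q_W; substituting into the reaction function, 1.5q_W = 64.2 and q_W = 42.8.
Equilibrium price: P = 143.4 − 85.6 = 57.8.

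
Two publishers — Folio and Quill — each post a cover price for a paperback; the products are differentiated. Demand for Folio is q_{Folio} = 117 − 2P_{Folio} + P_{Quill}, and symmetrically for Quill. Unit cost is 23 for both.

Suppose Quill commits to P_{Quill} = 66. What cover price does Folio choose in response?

57.25

Folio's profit: π = (P_{Folio} − 23)(117 − 2P_{Folio} + P_{Quill}).
∂π/∂P_{Folio} = 163 − 4P_{Folio} + P_{Quill} = 0 ⇒ P_{Folio} = 40.75 + 0.25P_{Quill}.
At P_{Quill} = 66: P_{Folio} = 40.75 + 0.25·66 = 57.25.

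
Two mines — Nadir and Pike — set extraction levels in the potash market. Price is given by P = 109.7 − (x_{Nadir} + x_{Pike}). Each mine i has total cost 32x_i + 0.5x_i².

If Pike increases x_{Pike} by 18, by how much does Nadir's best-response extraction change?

Mine Nadir's profit: π = x_{Nadir}(109.7 − (x_{Nadir} + x_{Pike})) − 32x_{Nadir} − 0.5x_{Nadir}².
∂π/∂x_{Nadir} = 77.7 − 3x_{Nadir} − x_{Pike} = 0, so x_{Nadir} = 25.9 − (1/3)x_{Pike}.
The reaction-function slope is −1/3, so an 18-unit rise in x_{Pike} moves x_{Nadir} by −1/3 × 18 = −6. Nadir's best response falls — the actions are strategic substitutes.

-6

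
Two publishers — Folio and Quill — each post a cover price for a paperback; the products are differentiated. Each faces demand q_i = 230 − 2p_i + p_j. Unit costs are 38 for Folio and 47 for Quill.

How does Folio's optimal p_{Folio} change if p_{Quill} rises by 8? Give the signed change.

2

Folio's profit: π = (p_{Folio} − 38)(230 − 2p_{Folio} + p_{Quill}).
∂π/∂p_{Folio} = 306 − 4p_{Folio} + p_{Quill} = 0 ⇒ p_{Folio} = 76.5 + 0.25p_{Quill}.
The reaction-function slope is 0.25, so an 8-unit rise in p_{Quill} moves p_{Folio} by 0.25 × 8 = 2. Folio's best response rises — the actions are strategic complements.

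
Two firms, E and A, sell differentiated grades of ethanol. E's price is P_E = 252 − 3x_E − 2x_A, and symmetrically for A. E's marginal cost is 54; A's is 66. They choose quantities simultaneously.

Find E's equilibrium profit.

1950.75

Firm E's profit: π = x_E(252 − 3x_E − 2x_A) − 54x_E.
∂π/∂x_E = 198 − 6x_E − 2x_A = 0 ⇒ x_E = 33 − (1/3)x_A.
Similarly x_A = 31 − (1/3)x_E.
Plugging x_A into E's best response: x_E = 33 − (1/3)(31 − (1/3)x_E) ⇒ (8/9)x_E = 68/3, so x_E = 25.5.
Then x_A = 31 − (1/3)·25.5 = 22.5.
P_E = 252 − 3·25.5 − 2·22.5 = 130.5.
Profit = (130.5 − 54)·25.5 = 1950.75.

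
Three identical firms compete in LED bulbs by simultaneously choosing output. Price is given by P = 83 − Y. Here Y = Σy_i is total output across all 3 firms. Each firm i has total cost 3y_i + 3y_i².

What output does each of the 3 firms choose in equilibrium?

8

A representative firm's profit is π_i = y_i(83 − Y) − 3y_i − 3y_i², with Y = y_i + Σ_{j≠i} y_j.
First-order condition: 80 − 8y_i − Σ_{j≠i} y_j = 0.
With identical firms, set every y_j = y: then 80 − 8y − 2y = 0, i.e. y = 80/10 = 8.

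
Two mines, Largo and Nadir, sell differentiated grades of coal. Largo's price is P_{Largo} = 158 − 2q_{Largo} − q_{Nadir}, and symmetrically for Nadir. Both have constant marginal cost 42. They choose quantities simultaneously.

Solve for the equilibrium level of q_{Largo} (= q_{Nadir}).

23.2

Mine Largo's profit: π = q_{Largo}(158 − 2q_{Largo} − q_{Nadir}) − 42q_{Largo}.
∂π/∂q_{Largo} = 116 − 4q_{Largo} − q_{Nadir} = 0 ⇒ q_{Largo} = 29 − 0.25q_{Nadir}.
By symmetry q_{Nadir} = q_{Largo}; substituting into the reaction function, 1.25q_{Largo} = 29 and q_{Largo} = 23.2.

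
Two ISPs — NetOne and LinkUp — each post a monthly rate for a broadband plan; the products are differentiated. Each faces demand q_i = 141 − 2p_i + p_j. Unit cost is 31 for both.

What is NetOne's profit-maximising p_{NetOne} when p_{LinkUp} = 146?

NetOne's profit: π = (p_{NetOne} − 31)(141 − 2p_{NetOne} + p_{LinkUp}).
∂π/∂p_{NetOne} = 203 − 4p_{NetOne} + p_{LinkUp} = 0 ⇒ p_{NetOne} = 50.75 + 0.25p_{LinkUp}.
At p_{LinkUp} = 146: p_{NetOne} = 50.75 + 0.25·146 = 87.25.

87.25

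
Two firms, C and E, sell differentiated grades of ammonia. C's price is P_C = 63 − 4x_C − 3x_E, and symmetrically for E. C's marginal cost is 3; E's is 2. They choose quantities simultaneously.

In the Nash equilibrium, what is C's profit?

Firm C's profit: π = x_C(63 − 4x_C − 3x_E) − 3x_C.
∂π/∂x_C = 60 − 8x_C − 3x_E = 0 ⇒ x_C = 7.5 − 0.375x_E.
Similarly x_E = 7.625 − 0.375x_C.
Solving the two reaction functions simultaneously: (1 − (−0.375)(−0.375))x_C = 7.5 − 0.375·7.625, so (55/64)x_C = 297/64 and x_C = 5.4.
Then x_E = 7.625 − 0.375·5.4 = 5.6.
P_C = 63 − 4·5.4 − 3·5.6 = 24.6.
Profit = (24.6 − 3)·5.4 = 116.64.

116.64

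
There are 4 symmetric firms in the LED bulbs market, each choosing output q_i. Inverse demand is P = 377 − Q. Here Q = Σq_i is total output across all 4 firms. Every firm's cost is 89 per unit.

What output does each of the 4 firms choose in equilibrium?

A representative firm's profit is π_i = q_i(377 − Q) − 89q_i, with Q = q_i + Σ_{j≠i} q_j.
First-order condition: 288 − 2q_i − Σ_{j≠i} q_j = 0.
In a symmetric equilibrium every firm chooses the same q, so Σ_{j≠i} q_j = 3q. The condition becomes 288 − 5q = 0, giving q = 288/5 = 57.6.

57.6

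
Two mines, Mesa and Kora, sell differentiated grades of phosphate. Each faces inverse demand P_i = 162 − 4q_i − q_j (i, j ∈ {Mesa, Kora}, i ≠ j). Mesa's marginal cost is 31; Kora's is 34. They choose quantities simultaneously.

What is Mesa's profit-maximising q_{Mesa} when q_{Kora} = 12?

Mine Mesa's profit: π = q_{Mesa}(162 − 4q_{Mesa} − q_{Kora}) − 31q_{Mesa}.
∂π/∂q_{Mesa} = 131 − 8q_{Mesa} − q_{Kora} = 0 ⇒ q_{Mesa} = 16.375 − 0.125q_{Kora}.
At q_{Kora} = 12: q_{Mesa} = 16.375 − 0.125·12 = 14.875.

14.875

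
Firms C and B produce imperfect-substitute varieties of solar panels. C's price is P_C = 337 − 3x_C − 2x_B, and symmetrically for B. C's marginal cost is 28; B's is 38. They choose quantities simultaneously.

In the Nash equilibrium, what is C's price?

Firm C's profit: π = x_C(337 − 3x_C − 2x_B) − 28x_C.
∂π/∂x_C = 309 − 6x_C − 2x_B = 0 ⇒ x_C = 51.5 − (1/3)x_B.
Similarly x_B = 299/6 − (1/3)x_C.
Solving the two reaction functions simultaneously: (1 − (−1/3)(−1/3))x_C = 51.5 − (1/3)·(299/6), so (8/9)x_C = 314/9 and x_C = 39.25.
Then x_B = 299/6 − (1/3)·39.25 = 36.75.
P_C = 337 − 3·39.25 − 2·36.75 = 145.75.

145.75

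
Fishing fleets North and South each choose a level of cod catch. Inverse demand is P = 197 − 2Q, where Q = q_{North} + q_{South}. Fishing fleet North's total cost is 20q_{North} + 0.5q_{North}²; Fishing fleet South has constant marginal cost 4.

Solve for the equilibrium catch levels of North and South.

Fishing fleet North's profit: π = q_{North}(197 − 2(q_{North} + q_{South})) − 20q_{North} − 0.5q_{North}².
∂π/∂q_{North} = 177 − 5q_{North} − 2q_{South} = 0, so q_{North} = 35.4 − 0.4q_{South}.
For South: ∂π/∂q_{South} = 193 − 4q_{South} − 2q_{North} = 0 ⇒ q_{South} = 48.25 − 0.5q_{North}.
Plugging q_{South} into North's best response: q_{North} = 35.4 − 0.4(48.25 − 0.5q_{North}) ⇒ 0.8q_{North} = 16.1, so q_{North} = 20.125.
Then q_{South} = 48.25 − 0.5·20.125 = 38.1875.

20.125, 38.1875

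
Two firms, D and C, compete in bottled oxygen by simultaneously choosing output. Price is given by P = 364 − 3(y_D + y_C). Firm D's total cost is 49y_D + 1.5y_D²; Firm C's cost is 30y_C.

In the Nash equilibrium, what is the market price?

167.4

Firm D's profit: π = y_D(364 − 3(y_D + y_C)) − 49y_D − 1.5y_D².
∂π/∂y_D = 315 − 9y_D − 3y_C = 0, so y_D = 35 − (1/3)y_C.
For C: ∂π/∂y_C = 334 − 6y_C − 3y_D = 0 ⇒ y_C = 167/3 − 0.5y_D.
Solving the two reaction functions simultaneously: (1 − (−1/3)(−0.5))y_D = 35 − (1/3)·(167/3), so (5/6)y_D = 148/9 and y_D = 296/15.
Then y_C = 167/3 − 0.5·(296/15) = 45.8.
Equilibrium price: P = 364 − 3·(983/15) = 167.4.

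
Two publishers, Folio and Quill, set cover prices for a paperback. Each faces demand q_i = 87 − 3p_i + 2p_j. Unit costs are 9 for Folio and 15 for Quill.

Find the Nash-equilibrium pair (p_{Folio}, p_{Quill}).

29.625, 31.875

Folio's profit: π = (p_{Folio} − 9)(87 − 3p_{Folio} + 2p_{Quill}).
∂π/∂p_{Folio} = 114 − 6p_{Folio} + 2p_{Quill} = 0 ⇒ p_{Folio} = 19 + (1/3)p_{Quill}.
Similarly p_{Quill} = 22 + (1/3)p_{Folio}.
Solving the two reaction functions simultaneously: (1 − (1/3)(1/3))p_{Folio} = 19 + (1/3)·22, so (8/9)p_{Folio} = 79/3 and p_{Folio} = 29.625.
Then p_{Quill} = 22 + (1/3)·29.625 = 31.875.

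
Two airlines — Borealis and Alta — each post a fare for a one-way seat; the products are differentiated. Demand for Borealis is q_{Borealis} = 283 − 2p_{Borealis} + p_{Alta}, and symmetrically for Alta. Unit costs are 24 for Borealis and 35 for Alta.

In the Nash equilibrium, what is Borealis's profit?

15417.68

Borealis's profit: π = (p_{Borealis} − 24)(283 − 2p_{Borealis} + p_{Alta}).
∂π/∂p_{Borealis} = 331 − 4p_{Borealis} + p_{Alta} = 0 ⇒ p_{Borealis} = 82.75 + 0.25p_{Alta}.
Similarly p_{Alta} = 88.25 + 0.25p_{Borealis}.
Plugging p_{Alta} into Borealis's best response: p_{Borealis} = 82.75 + 0.25(88.25 + 0.25p_{Borealis}) ⇒ 0.9375p_{Borealis} = 104.8125, so p_{Borealis} = 111.8.
Then p_{Alta} = 88.25 + 0.25·111.8 = 116.2.
q_{Borealis} = 283 − 2·111.8 + 116.2 = 175.6.
Profit = (111.8 − 24)·175.6 = 15417.68.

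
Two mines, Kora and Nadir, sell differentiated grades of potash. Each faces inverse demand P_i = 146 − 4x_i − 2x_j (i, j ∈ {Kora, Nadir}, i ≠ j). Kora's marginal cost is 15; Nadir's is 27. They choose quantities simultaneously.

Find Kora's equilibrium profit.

729

Mine Kora's profit: π = x_{Kora}(146 − 4x_{Kora} − 2x_{Nadir}) − 15x_{Kora}.
∂π/∂x_{Kora} = 131 − 8x_{Kora} − 2x_{Nadir} = 0 ⇒ x_{Kora} = 16.375 − 0.25x_{Nadir}.
Similarly x_{Nadir} = 14.875 − 0.25x_{Kora}.
Plugging x_{Nadir} into Kora's best response: x_{Kora} = 16.375 − 0.25(14.875 − 0.25x_{Kora}) ⇒ 0.9375x_{Kora} = 405/32, so x_{Kora} = 13.5.
Then x_{Nadir} = 14.875 − 0.25·13.5 = 11.5.
P_{Kora} = 146 − 4·13.5 − 2·11.5 = 69.
Profit = (69 − 15)·13.5 = 729.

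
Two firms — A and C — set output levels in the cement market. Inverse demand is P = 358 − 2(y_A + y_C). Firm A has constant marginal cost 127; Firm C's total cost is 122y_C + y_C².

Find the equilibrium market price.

Firm A's profit: π = y_A(358 − 2(y_A + y_C)) − 127y_A.
∂π/∂y_A = 231 − 4y_A − 2y_C = 0, so y_A = 57.75 − 0.5y_C.
For C: ∂π/∂y_C = 236 − 6y_C − 2y_A = 0 ⇒ y_C = 118/3 − (1/3)y_A.
Solving the two reaction functions simultaneously: (1 − (−0.5)(−1/3))y_A = 57.75 − 0.5·(118/3), so (5/6)y_A = 457/12 and y_A = 45.7.
Then y_C = 118/3 − (1/3)·45.7 = 24.1.
Equilibrium price: P = 358 − 2·69.8 = 218.4.

218.4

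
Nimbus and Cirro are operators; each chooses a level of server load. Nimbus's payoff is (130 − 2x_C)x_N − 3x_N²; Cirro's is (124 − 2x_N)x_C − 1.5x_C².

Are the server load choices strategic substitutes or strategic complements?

Expanding Nimbus's payoff: 130x_N − 2x_Cx_N − 3x_N².
∂π/∂x_N = 130 − 2x_C − 6x_N = 0, so x_N = 65/3 − (1/3)x_C.
The best-response slope dx_N/dx_C = −1/3 < 0: the reaction function is downward-sloping, so the choices are strategic substitutes.

strategic substitutes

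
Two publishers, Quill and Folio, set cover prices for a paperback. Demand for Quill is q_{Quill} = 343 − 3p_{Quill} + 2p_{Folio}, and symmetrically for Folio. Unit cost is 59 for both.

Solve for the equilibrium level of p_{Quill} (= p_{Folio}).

Quill's profit: π = (p_{Quill} − 59)(343 − 3p_{Quill} + 2p_{Folio}).
∂π/∂p_{Quill} = 520 − 6p_{Quill} + 2p_{Folio} = 0 ⇒ p_{Quill} = 260/3 + (1/3)p_{Folio}.
The game is symmetric, so in equilibrium p_{Folio} = p_{Quill}: the reaction function gives (2/3)p_{Quill} = 260/3, hence p_{Quill} = 130.

130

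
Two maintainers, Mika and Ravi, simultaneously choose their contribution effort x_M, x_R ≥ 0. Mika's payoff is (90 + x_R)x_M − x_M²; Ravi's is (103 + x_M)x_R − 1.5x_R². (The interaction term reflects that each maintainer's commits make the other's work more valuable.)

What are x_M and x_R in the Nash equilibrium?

Expanding Mika's payoff: 90x_M + x_Rx_M − x_M².
∂π/∂x_M = 90 + x_R − 2x_M = 0, so x_M = 45 + 0.5x_R.
Likewise for Ravi: x_R = 103/3 + (1/3)x_M.
Solving the two reaction functions simultaneously: (1 − (0.5)(1/3))x_M = 45 + 0.5·(103/3), so (5/6)x_M = 373/6 and x_M = 74.6.
Then x_R = 103/3 + (1/3)·74.6 = 59.2.

74.6, 59.2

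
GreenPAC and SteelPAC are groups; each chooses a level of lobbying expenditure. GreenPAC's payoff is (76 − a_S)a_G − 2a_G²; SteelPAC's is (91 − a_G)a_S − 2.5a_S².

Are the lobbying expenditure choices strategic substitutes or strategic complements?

Expanding GreenPAC's payoff: 76a_G − a_Sa_G − 2a_G².
∂π/∂a_G = 76 − a_S − 4a_G = 0, so a_G = 19 − 0.25a_S.
The best-response slope da_G/da_S = −0.25 < 0: the reaction function is downward-sloping, so the choices are strategic substitutes.

strategic substitutes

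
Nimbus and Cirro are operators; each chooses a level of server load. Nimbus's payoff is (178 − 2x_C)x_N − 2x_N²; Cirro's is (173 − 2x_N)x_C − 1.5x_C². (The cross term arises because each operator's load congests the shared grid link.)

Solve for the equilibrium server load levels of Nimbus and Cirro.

Expanding Nimbus's payoff: 178x_N − 2x_Cx_N − 2x_N².
∂π/∂x_N = 178 − 2x_C − 4x_N = 0, so x_N = 44.5 − 0.5x_C.
Likewise for Cirro: x_C = 173/3 − (2/3)x_N.
Plugging x_C into Nimbus's best response: x_N = 44.5 − 0.5(173/3 − (2/3)x_N) ⇒ (2/3)x_N = 47/3, so x_N = 23.5.
Then x_C = 173/3 − (2/3)·23.5 = 42.

23.5, 42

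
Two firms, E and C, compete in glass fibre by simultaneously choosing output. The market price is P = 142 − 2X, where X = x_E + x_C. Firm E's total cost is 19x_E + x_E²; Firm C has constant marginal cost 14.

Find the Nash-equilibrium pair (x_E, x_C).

11.8, 26.1

Firm E's profit: π = x_E(142 − 2(x_E + x_C)) − 19x_E − x_E².
∂π/∂x_E = 123 − 6x_E − 2x_C = 0, so x_E = 20.5 − (1/3)x_C.
For C: ∂π/∂x_C = 128 − 4x_C − 2x_E = 0 ⇒ x_C = 32 − 0.5x_E.
Solving the two reaction functions simultaneously: (1 − (−1/3)(−0.5))x_E = 20.5 − (1/3)·32, so (5/6)x_E = 59/6 and x_E = 11.8.
Then x_C = 32 − 0.5·11.8 = 26.1.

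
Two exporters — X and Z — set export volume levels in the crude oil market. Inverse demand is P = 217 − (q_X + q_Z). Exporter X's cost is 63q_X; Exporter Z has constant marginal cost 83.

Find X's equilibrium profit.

Exporter X's profit: π = q_X(217 − (q_X + q_Z)) − 63q_X.
∂π/∂q_X = 154 − 2q_X − q_Z = 0, so q_X = 77 − 0.5q_Z.
By the same steps for Z: q_Z = 67 − 0.5q_X.
Solving the two reaction functions simultaneously: (1 − (−0.5)(−0.5))q_X = 77 − 0.5·67, so 0.75q_X = 43.5 and q_X = 58.
Then q_Z = 67 − 0.5·58 = 38.
Price P = 217 − 96 = 121.
X's profit: (121 − 63)·58 = 3364.

3364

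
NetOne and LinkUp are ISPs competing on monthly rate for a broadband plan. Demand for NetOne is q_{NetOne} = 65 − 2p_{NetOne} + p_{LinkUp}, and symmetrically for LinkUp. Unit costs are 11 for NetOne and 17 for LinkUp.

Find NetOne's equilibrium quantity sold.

NetOne's profit: π = (p_{NetOne} − 11)(65 − 2p_{NetOne} + p_{LinkUp}).
∂π/∂p_{NetOne} = 87 − 4p_{NetOne} + p_{LinkUp} = 0 ⇒ p_{NetOne} = 21.75 + 0.25p_{LinkUp}.
Similarly p_{LinkUp} = 24.75 + 0.25p_{NetOne}.
Solving the two reaction functions simultaneously: (1 − (0.25)(0.25))p_{NetOne} = 21.75 + 0.25·24.75, so 0.9375p_{NetOne} = 27.9375 and p_{NetOne} = 29.8.
Then p_{LinkUp} = 24.75 + 0.25·29.8 = 32.2.
q_{NetOne} = 65 − 2·29.8 + 32.2 = 37.6.

37.6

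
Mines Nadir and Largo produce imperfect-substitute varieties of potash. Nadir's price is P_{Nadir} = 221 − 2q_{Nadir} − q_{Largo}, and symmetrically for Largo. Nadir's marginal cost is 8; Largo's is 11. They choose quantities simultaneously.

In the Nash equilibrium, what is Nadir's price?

Mine Nadir's profit: π = q_{Nadir}(221 − 2q_{Nadir} − q_{Largo}) − 8q_{Nadir}.
∂π/∂q_{Nadir} = 213 − 4q_{Nadir} − q_{Largo} = 0 ⇒ q_{Nadir} = 53.25 − 0.25q_{Largo}.
Similarly q_{Largo} = 52.5 − 0.25q_{Nadir}.
Substituting the second reaction function into the first: q_{Nadir} = 53.25 − 0.25(52.5 − 0.25q_{Nadir}), which gives 0.9375q_{Nadir} = 40.125 ⇒ q_{Nadir} = 42.8.
Then q_{Largo} = 52.5 − 0.25·42.8 = 41.8.
P_{Nadir} = 221 − 2·42.8 − 41.8 = 93.6.

93.6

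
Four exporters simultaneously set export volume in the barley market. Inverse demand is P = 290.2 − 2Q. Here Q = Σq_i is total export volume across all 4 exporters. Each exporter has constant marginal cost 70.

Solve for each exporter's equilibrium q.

A representative exporter's profit is π_i = q_i(290.2 − 2Q) − 70q_i, with Q = q_i + Σ_{j≠i} q_j.
First-order condition: 220.2 − 4q_i − 2Σ_{j≠i} q_j = 0.
With identical exporters, set every q_j = q: then 220.2 − 4q − 6q = 0, i.e. q = 220.2/10 = 22.02.

22.02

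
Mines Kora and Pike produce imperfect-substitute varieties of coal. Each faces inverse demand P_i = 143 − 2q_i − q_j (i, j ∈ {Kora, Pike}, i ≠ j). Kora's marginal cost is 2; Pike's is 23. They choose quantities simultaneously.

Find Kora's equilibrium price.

61.2

Mine Kora's profit: π = q_{Kora}(143 − 2q_{Kora} − q_{Pike}) − 2q_{Kora}.
∂π/∂q_{Kora} = 141 − 4q_{Kora} − q_{Pike} = 0 ⇒ q_{Kora} = 35.25 − 0.25q_{Pike}.
Similarly q_{Pike} = 30 − 0.25q_{Kora}.
Plugging q_{Pike} into Kora's best response: q_{Kora} = 35.25 − 0.25(30 − 0.25q_{Kora}) ⇒ 0.9375q_{Kora} = 27.75, so q_{Kora} = 29.6.
Then q_{Pike} = 30 − 0.25·29.6 = 22.6.
P_{Kora} = 143 − 2·29.6 − 22.6 = 61.2.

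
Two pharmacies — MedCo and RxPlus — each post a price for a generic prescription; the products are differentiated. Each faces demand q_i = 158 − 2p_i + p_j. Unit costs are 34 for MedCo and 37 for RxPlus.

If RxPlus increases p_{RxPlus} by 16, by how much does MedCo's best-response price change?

MedCo's profit: π = (p_{MedCo} − 34)(158 − 2p_{MedCo} + p_{RxPlus}).
∂π/∂p_{MedCo} = 226 − 4p_{MedCo} + p_{RxPlus} = 0 ⇒ p_{MedCo} = 56.5 + 0.25p_{RxPlus}.
The reaction-function slope is 0.25, so a 16-unit rise in p_{RxPlus} moves p_{MedCo} by 0.25 × 16 = 4. MedCo's best response rises — the actions are strategic complements.

4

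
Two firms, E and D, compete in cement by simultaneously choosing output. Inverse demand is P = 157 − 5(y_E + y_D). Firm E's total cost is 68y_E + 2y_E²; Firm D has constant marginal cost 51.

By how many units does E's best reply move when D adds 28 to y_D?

-10

Firm E's profit: π = y_E(157 − 5(y_E + y_D)) − 68y_E − 2y_E².
∂π/∂y_E = 89 − 14y_E − 5y_D = 0, so y_E = 89/14 − (5/14)y_D.
The reaction-function slope is −5/14, so a 28-unit rise in y_D moves y_E by −5/14 × 28 = −10. E's best response falls — the actions are strategic substitutes.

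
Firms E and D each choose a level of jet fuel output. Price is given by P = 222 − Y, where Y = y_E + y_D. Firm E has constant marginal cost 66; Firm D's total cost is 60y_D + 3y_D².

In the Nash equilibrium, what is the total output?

83.6

Firm E's profit: π = y_E(222 − (y_E + y_D)) − 66y_E.
∂π/∂y_E = 156 − 2y_E − y_D = 0, so y_E = 78 − 0.5y_D.
For D: ∂π/∂y_D = 162 − 8y_D − y_E = 0 ⇒ y_D = 20.25 − 0.125y_E.
Solving the two reaction functions simultaneously: (1 − (−0.5)(−0.125))y_E = 78 − 0.5·20.25, so 0.9375y_E = 67.875 and y_E = 72.4.
Then y_D = 20.25 − 0.125·72.4 = 11.2.
Total output: 72.4 + 11.2 = 83.6.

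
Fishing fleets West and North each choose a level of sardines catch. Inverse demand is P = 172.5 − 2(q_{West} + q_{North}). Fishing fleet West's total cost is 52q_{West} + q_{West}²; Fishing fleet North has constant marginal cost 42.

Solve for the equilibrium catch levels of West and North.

11.05, 27.1

Fishing fleet West's profit: π = q_{West}(172.5 − 2(q_{West} + q_{North})) − 52q_{West} − q_{West}².
∂π/∂q_{West} = 120.5 − 6q_{West} − 2q_{North} = 0, so q_{West} = 241/12 − (1/3)q_{North}.
For North: ∂π/∂q_{North} = 130.5 − 4q_{North} − 2q_{West} = 0 ⇒ q_{North} = 32.625 − 0.5q_{West}.
Substituting the second reaction function into the first: q_{West} = 241/12 − (1/3)(32.625 − 0.5q_{West}), which gives (5/6)q_{West} = 221/24 ⇒ q_{West} = 11.05.
Then q_{North} = 32.625 − 0.5·11.05 = 27.1.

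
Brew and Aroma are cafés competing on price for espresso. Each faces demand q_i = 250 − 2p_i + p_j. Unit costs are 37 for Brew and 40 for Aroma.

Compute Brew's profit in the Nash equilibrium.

Brew's profit: π = (p_{Brew} − 37)(250 − 2p_{Brew} + p_{Aroma}).
∂π/∂p_{Brew} = 324 − 4p_{Brew} + p_{Aroma} = 0 ⇒ p_{Brew} = 81 + 0.25p_{Aroma}.
Similarly p_{Aroma} = 82.5 + 0.25p_{Brew}.
Solving the two reaction functions simultaneously: (1 − (0.25)(0.25))p_{Brew} = 81 + 0.25·82.5, so 0.9375p_{Brew} = 101.625 and p_{Brew} = 108.4.
Then p_{Aroma} = 82.5 + 0.25·108.4 = 109.6.
q_{Brew} = 250 − 2·108.4 + 109.6 = 142.8.
Profit = (108.4 − 37)·142.8 = 10195.92.

10195.92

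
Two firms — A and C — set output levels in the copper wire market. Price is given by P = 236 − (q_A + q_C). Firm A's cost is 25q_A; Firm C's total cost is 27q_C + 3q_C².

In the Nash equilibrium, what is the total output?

112.4

Firm A's profit: π = q_A(236 − (q_A + q_C)) − 25q_A.
∂π/∂q_A = 211 − 2q_A − q_C = 0, so q_A = 105.5 − 0.5q_C.
For C: ∂π/∂q_C = 209 − 8q_C − q_A = 0 ⇒ q_C = 26.125 − 0.125q_A.
Plugging q_C into A's best response: q_A = 105.5 − 0.5(26.125 − 0.125q_A) ⇒ 0.9375q_A = 92.4375, so q_A = 98.6.
Then q_C = 26.125 − 0.125·98.6 = 13.8.
Total output: 98.6 + 13.8 = 112.4.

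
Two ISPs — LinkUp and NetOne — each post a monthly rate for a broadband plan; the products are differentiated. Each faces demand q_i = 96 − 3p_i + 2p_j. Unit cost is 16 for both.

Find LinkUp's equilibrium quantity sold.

LinkUp's profit: π = (p_{LinkUp} − 16)(96 − 3p_{LinkUp} + 2p_{NetOne}).
∂π/∂p_{LinkUp} = 144 − 6p_{LinkUp} + 2p_{NetOne} = 0 ⇒ p_{LinkUp} = 24 + (1/3)p_{NetOne}.
The game is symmetric, so in equilibrium p_{NetOne} = p_{LinkUp}: the reaction function gives (2/3)p_{LinkUp} = 24, hence p_{LinkUp} = 36.
q_{LinkUp} = 96 − 3·36 + 2·36 = 60.

60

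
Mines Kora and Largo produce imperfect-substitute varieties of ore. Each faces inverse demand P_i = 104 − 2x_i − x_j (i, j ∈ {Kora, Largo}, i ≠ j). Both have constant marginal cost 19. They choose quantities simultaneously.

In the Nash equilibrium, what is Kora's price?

Mine Kora's profit: π = x_{Kora}(104 − 2x_{Kora} − x_{Largo}) − 19x_{Kora}.
∂π/∂x_{Kora} = 85 − 4x_{Kora} − x_{Largo} = 0 ⇒ x_{Kora} = 21.25 − 0.25x_{Largo}.
By symmetry x_{Largo} = x_{Kora}; substituting into the reaction function, 1.25x_{Kora} = 21.25 and x_{Kora} = 17.
P_{Kora} = 104 − 2·17 − 17 = 53.

53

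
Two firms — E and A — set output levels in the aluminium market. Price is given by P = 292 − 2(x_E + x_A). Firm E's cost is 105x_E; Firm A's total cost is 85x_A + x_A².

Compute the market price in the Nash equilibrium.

175.8

Firm E's profit: π = x_E(292 − 2(x_E + x_A)) − 105x_E.
∂π/∂x_E = 187 − 4x_E − 2x_A = 0, so x_E = 46.75 − 0.5x_A.
For A: ∂π/∂x_A = 207 − 6x_A − 2x_E = 0 ⇒ x_A = 34.5 − (1/3)x_E.
Plugging x_A into E's best response: x_E = 46.75 − 0.5(34.5 − (1/3)x_E) ⇒ (5/6)x_E = 29.5, so x_E = 35.4.
Then x_A = 34.5 − (1/3)·35.4 = 22.7.
Equilibrium price: P = 292 − 2·58.1 = 175.8.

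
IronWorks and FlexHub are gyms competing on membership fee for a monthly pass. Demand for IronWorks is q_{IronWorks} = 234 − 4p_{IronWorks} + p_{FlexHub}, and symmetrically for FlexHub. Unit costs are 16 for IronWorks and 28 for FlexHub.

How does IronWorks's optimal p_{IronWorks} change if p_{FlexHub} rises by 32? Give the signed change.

4

IronWorks's profit: π = (p_{IronWorks} − 16)(234 − 4p_{IronWorks} + p_{FlexHub}).
∂π/∂p_{IronWorks} = 298 − 8p_{IronWorks} + p_{FlexHub} = 0 ⇒ p_{IronWorks} = 37.25 + 0.125p_{FlexHub}.
The reaction-function slope is 0.125, so a 32-unit rise in p_{FlexHub} moves p_{IronWorks} by 0.125 × 32 = 4. IronWorks's best response rises — the actions are strategic complements.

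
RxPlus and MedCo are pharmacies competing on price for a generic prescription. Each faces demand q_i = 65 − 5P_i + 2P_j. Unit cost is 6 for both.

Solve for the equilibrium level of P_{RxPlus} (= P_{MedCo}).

RxPlus's profit: π = (P_{RxPlus} − 6)(65 − 5P_{RxPlus} + 2P_{MedCo}).
∂π/∂P_{RxPlus} = 95 − 10P_{RxPlus} + 2P_{MedCo} = 0 ⇒ P_{RxPlus} = 9.5 + 0.2P_{MedCo}.
By symmetry P_{MedCo} = P_{RxPlus}; substituting into the reaction function, 0.8P_{RxPlus} = 9.5 and P_{RxPlus} = 11.875.

11.875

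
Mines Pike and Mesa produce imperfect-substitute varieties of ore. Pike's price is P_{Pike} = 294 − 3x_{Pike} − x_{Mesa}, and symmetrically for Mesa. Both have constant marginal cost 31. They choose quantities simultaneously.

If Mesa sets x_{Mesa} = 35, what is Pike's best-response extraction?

38

Mine Pike's profit: π = x_{Pike}(294 − 3x_{Pike} − x_{Mesa}) − 31x_{Pike}.
∂π/∂x_{Pike} = 263 − 6x_{Pike} − x_{Mesa} = 0 ⇒ x_{Pike} = 263/6 − (1/6)x_{Mesa}.
At x_{Mesa} = 35: x_{Pike} = 263/6 − (1/6)·35 = 38.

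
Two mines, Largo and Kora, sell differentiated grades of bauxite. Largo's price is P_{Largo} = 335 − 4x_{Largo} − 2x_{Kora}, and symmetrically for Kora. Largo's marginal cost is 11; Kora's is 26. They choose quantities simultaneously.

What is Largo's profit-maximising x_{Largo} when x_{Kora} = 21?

35.25

Mine Largo's profit: π = x_{Largo}(335 − 4x_{Largo} − 2x_{Kora}) − 11x_{Largo}.
∂π/∂x_{Largo} = 324 − 8x_{Largo} − 2x_{Kora} = 0 ⇒ x_{Largo} = 40.5 − 0.25x_{Kora}.
At x_{Kora} = 21: x_{Largo} = 40.5 − 0.25·21 = 35.25.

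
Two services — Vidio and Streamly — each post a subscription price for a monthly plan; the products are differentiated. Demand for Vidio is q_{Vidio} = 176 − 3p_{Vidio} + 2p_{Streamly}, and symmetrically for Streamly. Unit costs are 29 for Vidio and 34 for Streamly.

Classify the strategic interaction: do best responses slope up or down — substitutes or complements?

strategic complements

Vidio's profit: π = (p_{Vidio} − 29)(176 − 3p_{Vidio} + 2p_{Streamly}).
∂π/∂p_{Vidio} = 263 − 6p_{Vidio} + 2p_{Streamly} = 0 ⇒ p_{Vidio} = 263/6 + (1/3)p_{Streamly}.
The best-response slope dp_{Vidio}/dp_{Streamly} = 1/3 > 0: the reaction function is upward-sloping, so the choices are strategic complements.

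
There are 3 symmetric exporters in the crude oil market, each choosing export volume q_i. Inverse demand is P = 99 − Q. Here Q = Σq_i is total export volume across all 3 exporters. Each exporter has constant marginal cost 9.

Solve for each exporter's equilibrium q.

22.5

A representative exporter's profit is π_i = q_i(99 − Q) − 9q_i, with Q = q_i + Σ_{j≠i} q_j.
First-order condition: 90 − 2q_i − Σ_{j≠i} q_j = 0.
With identical exporters, set every q_j = q: then 90 − 2q − 2q = 0, i.e. q = 90/4 = 22.5.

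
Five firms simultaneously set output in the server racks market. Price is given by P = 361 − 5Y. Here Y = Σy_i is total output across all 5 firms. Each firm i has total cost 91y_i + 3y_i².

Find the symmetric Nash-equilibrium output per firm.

A representative firm's profit is π_i = y_i(361 − 5Y) − 91y_i − 3y_i², with Y = y_i + Σ_{j≠i} y_j.
First-order condition: 270 − 16y_i − 5Σ_{j≠i} y_j = 0.
With identical firms, set every y_j = y: then 270 − 16y − 20y = 0, i.e. y = 270/36 = 7.5.

7.5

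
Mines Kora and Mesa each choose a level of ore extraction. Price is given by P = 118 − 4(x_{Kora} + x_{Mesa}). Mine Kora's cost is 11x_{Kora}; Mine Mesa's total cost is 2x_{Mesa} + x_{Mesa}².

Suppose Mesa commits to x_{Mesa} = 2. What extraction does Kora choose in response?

12.375

Mine Kora's profit: π = x_{Kora}(118 − 4(x_{Kora} + x_{Mesa})) − 11x_{Kora}.
∂π/∂x_{Kora} = 107 − 8x_{Kora} − 4x_{Mesa} = 0, so x_{Kora} = 13.375 − 0.5x_{Mesa}.
At x_{Mesa} = 2: x_{Kora} = 13.375 − 0.5·2 = 12.375.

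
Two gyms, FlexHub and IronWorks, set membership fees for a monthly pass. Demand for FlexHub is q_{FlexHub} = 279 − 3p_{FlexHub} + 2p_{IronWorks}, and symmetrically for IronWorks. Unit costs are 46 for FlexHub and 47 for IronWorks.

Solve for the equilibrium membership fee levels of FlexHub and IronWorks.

FlexHub's profit: π = (p_{FlexHub} − 46)(279 − 3p_{FlexHub} + 2p_{IronWorks}).
∂π/∂p_{FlexHub} = 417 − 6p_{FlexHub} + 2p_{IronWorks} = 0 ⇒ p_{FlexHub} = 69.5 + (1/3)p_{IronWorks}.
Similarly p_{IronWorks} = 70 + (1/3)p_{FlexHub}.
Plugging p_{IronWorks} into FlexHub's best response: p_{FlexHub} = 69.5 + (1/3)(70 + (1/3)p_{FlexHub}) ⇒ (8/9)p_{FlexHub} = 557/6, so p_{FlexHub} = 104.4375.
Then p_{IronWorks} = 70 + (1/3)·104.4375 = 104.8125.

104.4375, 104.8125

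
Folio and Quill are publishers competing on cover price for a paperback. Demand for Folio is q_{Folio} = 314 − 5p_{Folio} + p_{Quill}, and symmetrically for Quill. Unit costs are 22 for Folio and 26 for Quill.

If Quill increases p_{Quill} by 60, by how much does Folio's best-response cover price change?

6

Folio's profit: π = (p_{Folio} − 22)(314 − 5p_{Folio} + p_{Quill}).
∂π/∂p_{Folio} = 424 − 10p_{Folio} + p_{Quill} = 0 ⇒ p_{Folio} = 42.4 + 0.1p_{Quill}.
The reaction-function slope is 0.1, so a 60-unit rise in p_{Quill} moves p_{Folio} by 0.1 × 60 = 6. Folio's best response rises — the actions are strategic complements.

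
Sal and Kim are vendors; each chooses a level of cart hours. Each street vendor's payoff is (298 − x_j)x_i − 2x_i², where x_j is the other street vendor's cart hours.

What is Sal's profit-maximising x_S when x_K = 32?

Sal's payoff is (298 − x_K)x_S − 2x_S².
∂π/∂x_S = 298 − x_K − 4x_S = 0, so x_S = 74.5 − 0.25x_K.
At x_K = 32: x_S = 74.5 − 0.25·32 = 66.5.

66.5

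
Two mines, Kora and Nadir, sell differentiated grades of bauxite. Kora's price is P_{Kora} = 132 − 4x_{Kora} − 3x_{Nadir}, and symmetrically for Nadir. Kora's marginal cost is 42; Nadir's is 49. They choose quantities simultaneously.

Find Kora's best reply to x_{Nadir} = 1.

Mine Kora's profit: π = x_{Kora}(132 − 4x_{Kora} − 3x_{Nadir}) − 42x_{Kora}.
∂π/∂x_{Kora} = 90 − 8x_{Kora} − 3x_{Nadir} = 0 ⇒ x_{Kora} = 11.25 − 0.375x_{Nadir}.
At x_{Nadir} = 1: x_{Kora} = 11.25 − 0.375·1 = 10.875.

10.875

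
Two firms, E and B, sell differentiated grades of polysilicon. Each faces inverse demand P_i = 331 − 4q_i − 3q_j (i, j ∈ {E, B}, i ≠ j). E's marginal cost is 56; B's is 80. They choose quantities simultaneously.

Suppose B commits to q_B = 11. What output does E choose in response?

30.25

Firm E's profit: π = q_E(331 − 4q_E − 3q_B) − 56q_E.
∂π/∂q_E = 275 − 8q_E − 3q_B = 0 ⇒ q_E = 34.375 − 0.375q_B.
At q_B = 11: q_E = 34.375 − 0.375·11 = 30.25.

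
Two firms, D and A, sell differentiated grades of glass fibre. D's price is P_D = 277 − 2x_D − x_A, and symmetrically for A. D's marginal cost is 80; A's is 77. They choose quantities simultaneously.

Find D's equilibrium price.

Firm D's profit: π = x_D(277 − 2x_D − x_A) − 80x_D.
∂π/∂x_D = 197 − 4x_D − x_A = 0 ⇒ x_D = 49.25 − 0.25x_A.
Similarly x_A = 50 − 0.25x_D.
Solving the two reaction functions simultaneously: (1 − (−0.25)(−0.25))x_D = 49.25 − 0.25·50, so 0.9375x_D = 36.75 and x_D = 39.2.
Then x_A = 50 − 0.25·39.2 = 40.2.
P_D = 277 − 2·39.2 − 40.2 = 158.4.

158.4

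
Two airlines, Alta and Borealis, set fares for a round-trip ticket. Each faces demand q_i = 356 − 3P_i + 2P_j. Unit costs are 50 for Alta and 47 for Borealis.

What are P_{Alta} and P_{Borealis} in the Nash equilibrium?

Alta's profit: π = (P_{Alta} − 50)(356 − 3P_{Alta} + 2P_{Borealis}).
∂π/∂P_{Alta} = 506 − 6P_{Alta} + 2P_{Borealis} = 0 ⇒ P_{Alta} = 253/3 + (1/3)P_{Borealis}.
Similarly P_{Borealis} = 497/6 + (1/3)P_{Alta}.
Plugging P_{Borealis} into Alta's best response: P_{Alta} = 253/3 + (1/3)(497/6 + (1/3)P_{Alta}) ⇒ (8/9)P_{Alta} = 2015/18, so P_{Alta} = 125.9375.
Then P_{Borealis} = 497/6 + (1/3)·125.9375 = 124.8125.

125.9375, 124.8125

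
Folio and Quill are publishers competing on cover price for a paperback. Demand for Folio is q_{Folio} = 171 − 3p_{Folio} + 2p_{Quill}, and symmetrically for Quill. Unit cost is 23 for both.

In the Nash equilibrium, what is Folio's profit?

4107

Folio's profit: π = (p_{Folio} − 23)(171 − 3p_{Folio} + 2p_{Quill}).
∂π/∂p_{Folio} = 240 − 6p_{Folio} + 2p_{Quill} = 0 ⇒ p_{Folio} = 40 + (1/3)p_{Quill}.
By symmetry p_{Quill} = p_{Folio}; substituting into the reaction function, (2/3)p_{Folio} = 40 and p_{Folio} = 60.
q_{Folio} = 171 − 3·60 + 2·60 = 111.
Profit = (60 − 23)·111 = 4107.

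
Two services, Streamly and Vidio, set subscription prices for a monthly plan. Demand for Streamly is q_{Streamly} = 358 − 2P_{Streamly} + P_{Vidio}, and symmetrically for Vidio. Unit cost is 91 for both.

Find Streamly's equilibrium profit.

15842

Streamly's profit: π = (P_{Streamly} − 91)(358 − 2P_{Streamly} + P_{Vidio}).
∂π/∂P_{Streamly} = 540 − 4P_{Streamly} + P_{Vidio} = 0 ⇒ P_{Streamly} = 135 + 0.25P_{Vidio}.
The game is symmetric, so in equilibrium P_{Vidio} = P_{Streamly}: the reaction function gives 0.75P_{Streamly} = 135, hence P_{Streamly} = 180.
q_{Streamly} = 358 − 2·180 + 180 = 178.
Profit = (180 − 91)·178 = 15842.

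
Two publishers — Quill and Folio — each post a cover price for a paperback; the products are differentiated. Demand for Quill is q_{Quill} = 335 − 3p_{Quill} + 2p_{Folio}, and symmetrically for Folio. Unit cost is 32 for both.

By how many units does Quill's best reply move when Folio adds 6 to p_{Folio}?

Quill's profit: π = (p_{Quill} − 32)(335 − 3p_{Quill} + 2p_{Folio}).
∂π/∂p_{Quill} = 431 − 6p_{Quill} + 2p_{Folio} = 0 ⇒ p_{Quill} = 431/6 + (1/3)p_{Folio}.
The reaction-function slope is 1/3, so a 6-unit rise in p_{Folio} moves p_{Quill} by 1/3 × 6 = 2. Quill's best response rises — the actions are strategic complements.

2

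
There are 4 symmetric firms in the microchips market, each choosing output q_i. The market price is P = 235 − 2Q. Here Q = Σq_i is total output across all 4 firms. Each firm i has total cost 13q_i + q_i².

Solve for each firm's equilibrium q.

18.5

A representative firm's profit is π_i = q_i(235 − 2Q) − 13q_i − q_i², with Q = q_i + Σ_{j≠i} q_j.
First-order condition: 222 − 6q_i − 2Σ_{j≠i} q_j = 0.
With identical firms, set every q_j = q: then 222 − 6q − 6q = 0, i.e. q = 222/12 = 18.5.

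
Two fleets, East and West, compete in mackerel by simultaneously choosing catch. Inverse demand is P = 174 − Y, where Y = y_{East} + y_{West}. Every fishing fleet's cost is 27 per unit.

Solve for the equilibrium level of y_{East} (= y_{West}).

49

Fishing fleet East's profit: π = y_{East}(174 − (y_{East} + y_{West})) − 27y_{East}.
∂π/∂y_{East} = 147 − 2y_{East} − y_{West} = 0, so y_{East} = 73.5 − 0.5y_{West}.
By symmetry y_{West} = y_{East}; substituting into the reaction function, 1.5y_{East} = 73.5 and y_{East} = 49.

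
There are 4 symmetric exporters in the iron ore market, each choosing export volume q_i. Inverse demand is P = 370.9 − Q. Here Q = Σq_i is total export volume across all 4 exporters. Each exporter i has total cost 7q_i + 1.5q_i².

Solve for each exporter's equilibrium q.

45.4875

A representative exporter's profit is π_i = q_i(370.9 − Q) − 7q_i − 1.5q_i², with Q = q_i + Σ_{j≠i} q_j.
First-order condition: 363.9 − 5q_i − Σ_{j≠i} q_j = 0.
In a symmetric equilibrium every exporter chooses the same q, so Σ_{j≠i} q_j = 3q. The condition becomes 363.9 − 8q = 0, giving q = 363.9/8 = 45.4875.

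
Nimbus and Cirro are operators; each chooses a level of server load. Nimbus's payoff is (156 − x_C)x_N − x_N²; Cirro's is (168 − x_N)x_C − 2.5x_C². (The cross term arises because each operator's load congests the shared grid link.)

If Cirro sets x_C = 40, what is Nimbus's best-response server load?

58

Expanding Nimbus's payoff: 156x_N − x_Cx_N − x_N².
∂π/∂x_N = 156 − x_C − 2x_N = 0, so x_N = 78 − 0.5x_C.
At x_C = 40: x_N = 78 − 0.5·40 = 58.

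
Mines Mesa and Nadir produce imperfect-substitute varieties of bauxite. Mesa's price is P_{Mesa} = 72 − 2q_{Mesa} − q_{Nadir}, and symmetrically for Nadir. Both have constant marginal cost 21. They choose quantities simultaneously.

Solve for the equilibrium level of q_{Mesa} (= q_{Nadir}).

Mine Mesa's profit: π = q_{Mesa}(72 − 2q_{Mesa} − q_{Nadir}) − 21q_{Mesa}.
∂π/∂q_{Mesa} = 51 − 4q_{Mesa} − q_{Nadir} = 0 ⇒ q_{Mesa} = 12.75 − 0.25q_{Nadir}.
By symmetry q_{Nadir} = q_{Mesa}; substituting into the reaction function, 1.25q_{Mesa} = 12.75 and q_{Mesa} = 10.2.

10.2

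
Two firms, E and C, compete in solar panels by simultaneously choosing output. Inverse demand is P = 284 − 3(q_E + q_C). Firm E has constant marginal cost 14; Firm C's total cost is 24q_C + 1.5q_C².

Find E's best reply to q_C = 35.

Firm E's profit: π = q_E(284 − 3(q_E + q_C)) − 14q_E.
∂π/∂q_E = 270 − 6q_E − 3q_C = 0, so q_E = 45 − 0.5q_C.
At q_C = 35: q_E = 45 − 0.5·35 = 27.5.

27.5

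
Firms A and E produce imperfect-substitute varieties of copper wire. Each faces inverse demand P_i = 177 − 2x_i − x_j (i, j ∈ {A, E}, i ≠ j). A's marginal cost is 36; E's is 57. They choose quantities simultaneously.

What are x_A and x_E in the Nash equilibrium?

Firm A's profit: π = x_A(177 − 2x_A − x_E) − 36x_A.
∂π/∂x_A = 141 − 4x_A − x_E = 0 ⇒ x_A = 35.25 − 0.25x_E.
Similarly x_E = 30 − 0.25x_A.
Substituting the second reaction function into the first: x_A = 35.25 − 0.25(30 − 0.25x_A), which gives 0.9375x_A = 27.75 ⇒ x_A = 29.6.
Then x_E = 30 − 0.25·29.6 = 22.6.

29.6, 22.6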